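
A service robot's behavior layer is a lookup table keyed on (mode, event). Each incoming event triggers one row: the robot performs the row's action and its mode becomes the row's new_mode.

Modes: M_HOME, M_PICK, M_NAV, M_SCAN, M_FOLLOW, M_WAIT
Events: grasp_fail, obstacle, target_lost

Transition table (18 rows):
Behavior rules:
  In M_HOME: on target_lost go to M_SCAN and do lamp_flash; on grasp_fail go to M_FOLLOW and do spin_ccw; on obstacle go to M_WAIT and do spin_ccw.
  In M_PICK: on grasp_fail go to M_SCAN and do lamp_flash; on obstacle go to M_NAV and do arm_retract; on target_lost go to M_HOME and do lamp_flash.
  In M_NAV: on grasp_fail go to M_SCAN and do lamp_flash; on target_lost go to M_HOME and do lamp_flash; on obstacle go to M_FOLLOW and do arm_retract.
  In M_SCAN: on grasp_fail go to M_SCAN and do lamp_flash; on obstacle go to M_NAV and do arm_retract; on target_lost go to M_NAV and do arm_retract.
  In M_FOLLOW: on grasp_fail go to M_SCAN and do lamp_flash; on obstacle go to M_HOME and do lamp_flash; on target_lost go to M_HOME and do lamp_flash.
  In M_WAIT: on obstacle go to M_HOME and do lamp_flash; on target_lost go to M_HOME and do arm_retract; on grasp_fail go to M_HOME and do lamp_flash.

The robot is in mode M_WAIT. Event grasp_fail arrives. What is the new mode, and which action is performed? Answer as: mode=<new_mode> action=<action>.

mode=M_HOME action=lamp_flash

current mode = M_WAIT; filter table to that mode:
  (M_WAIT, obstacle) → (M_HOME, lamp_flash)
  (M_WAIT, target_lost) → (M_HOME, arm_retract)
  (M_WAIT, grasp_fail) → (M_HOME, lamp_flash)  ← event matches
event = grasp_fail selects (M_HOME, lamp_flash)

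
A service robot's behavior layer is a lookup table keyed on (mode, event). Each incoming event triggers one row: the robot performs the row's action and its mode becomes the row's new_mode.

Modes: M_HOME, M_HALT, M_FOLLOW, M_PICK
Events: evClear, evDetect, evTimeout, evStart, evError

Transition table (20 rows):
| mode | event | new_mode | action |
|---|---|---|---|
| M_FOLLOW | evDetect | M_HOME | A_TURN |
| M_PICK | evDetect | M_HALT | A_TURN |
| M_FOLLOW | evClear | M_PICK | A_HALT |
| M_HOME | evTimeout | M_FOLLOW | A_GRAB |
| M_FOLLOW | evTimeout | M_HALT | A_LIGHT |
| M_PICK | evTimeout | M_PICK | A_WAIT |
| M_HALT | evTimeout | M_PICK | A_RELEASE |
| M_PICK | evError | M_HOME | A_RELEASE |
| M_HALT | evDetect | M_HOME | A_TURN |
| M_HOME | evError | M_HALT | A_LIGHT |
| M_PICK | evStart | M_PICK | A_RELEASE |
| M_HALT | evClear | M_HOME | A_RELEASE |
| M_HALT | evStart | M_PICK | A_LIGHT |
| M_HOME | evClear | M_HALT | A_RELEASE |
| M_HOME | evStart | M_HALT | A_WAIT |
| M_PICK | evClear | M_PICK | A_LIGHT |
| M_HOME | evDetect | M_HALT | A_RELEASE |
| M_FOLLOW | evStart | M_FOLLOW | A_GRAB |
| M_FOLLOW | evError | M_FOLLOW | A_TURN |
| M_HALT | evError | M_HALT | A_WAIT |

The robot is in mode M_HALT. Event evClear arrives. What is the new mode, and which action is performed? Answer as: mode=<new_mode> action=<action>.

current mode = M_HALT; filter table to that mode:
  (M_HALT, evTimeout) → (M_PICK, A_RELEASE)
  (M_HALT, evDetect) → (M_HOME, A_TURN)
  (M_HALT, evClear) → (M_HOME, A_RELEASE)  ← event matches
  (M_HALT, evStart) → (M_PICK, A_LIGHT)
  (M_HALT, evError) → (M_HALT, A_WAIT)
event = evClear selects (M_HOME, A_RELEASE)

mode=M_HOME action=A_RELEASE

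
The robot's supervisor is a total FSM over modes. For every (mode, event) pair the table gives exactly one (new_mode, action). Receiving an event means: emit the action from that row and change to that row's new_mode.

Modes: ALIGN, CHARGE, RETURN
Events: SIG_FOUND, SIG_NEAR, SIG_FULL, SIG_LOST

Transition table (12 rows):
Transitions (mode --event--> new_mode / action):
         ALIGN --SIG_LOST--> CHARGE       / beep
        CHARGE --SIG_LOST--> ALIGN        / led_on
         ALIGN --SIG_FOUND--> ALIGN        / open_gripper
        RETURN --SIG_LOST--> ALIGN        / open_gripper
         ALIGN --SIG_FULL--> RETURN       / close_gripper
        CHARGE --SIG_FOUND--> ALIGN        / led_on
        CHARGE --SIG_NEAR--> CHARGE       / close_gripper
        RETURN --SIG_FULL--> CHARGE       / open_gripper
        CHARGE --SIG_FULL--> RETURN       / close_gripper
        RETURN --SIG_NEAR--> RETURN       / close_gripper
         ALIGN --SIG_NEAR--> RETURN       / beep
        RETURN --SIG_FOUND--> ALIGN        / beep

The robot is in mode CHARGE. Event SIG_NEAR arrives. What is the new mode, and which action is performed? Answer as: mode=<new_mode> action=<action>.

current mode = CHARGE; filter table to that mode:
  (CHARGE, SIG_LOST) → (ALIGN, led_on)
  (CHARGE, SIG_FOUND) → (ALIGN, led_on)
  (CHARGE, SIG_NEAR) → (CHARGE, close_gripper)  ← event matches
  (CHARGE, SIG_FULL) → (RETURN, close_gripper)
event = SIG_NEAR selects (CHARGE, close_gripper)

mode=CHARGE action=close_gripper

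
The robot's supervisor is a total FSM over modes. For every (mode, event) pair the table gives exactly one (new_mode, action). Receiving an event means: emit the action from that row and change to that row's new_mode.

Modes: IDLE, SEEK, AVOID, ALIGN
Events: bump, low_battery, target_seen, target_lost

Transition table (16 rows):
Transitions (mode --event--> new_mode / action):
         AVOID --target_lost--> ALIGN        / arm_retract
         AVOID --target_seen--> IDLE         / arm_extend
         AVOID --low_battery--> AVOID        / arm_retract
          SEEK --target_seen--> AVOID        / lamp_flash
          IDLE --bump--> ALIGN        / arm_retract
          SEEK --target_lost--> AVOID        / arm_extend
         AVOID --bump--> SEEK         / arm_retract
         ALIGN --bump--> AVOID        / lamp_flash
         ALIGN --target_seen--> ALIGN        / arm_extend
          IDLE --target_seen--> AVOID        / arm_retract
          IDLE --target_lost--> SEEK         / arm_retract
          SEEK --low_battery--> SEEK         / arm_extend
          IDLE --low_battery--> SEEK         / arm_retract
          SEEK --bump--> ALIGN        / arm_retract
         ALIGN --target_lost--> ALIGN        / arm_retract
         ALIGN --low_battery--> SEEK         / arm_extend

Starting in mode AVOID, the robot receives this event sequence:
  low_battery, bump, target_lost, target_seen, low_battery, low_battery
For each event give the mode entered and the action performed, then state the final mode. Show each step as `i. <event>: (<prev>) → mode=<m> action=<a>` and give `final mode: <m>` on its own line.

1. low_battery: (AVOID) → mode=AVOID action=arm_retract
2. bump: (AVOID) → mode=SEEK action=arm_retract
3. target_lost: (SEEK) → mode=AVOID action=arm_extend
4. target_seen: (AVOID) → mode=IDLE action=arm_extend
5. low_battery: (IDLE) → mode=SEEK action=arm_retract
6. low_battery: (SEEK) → mode=SEEK action=arm_extend

final mode: SEEK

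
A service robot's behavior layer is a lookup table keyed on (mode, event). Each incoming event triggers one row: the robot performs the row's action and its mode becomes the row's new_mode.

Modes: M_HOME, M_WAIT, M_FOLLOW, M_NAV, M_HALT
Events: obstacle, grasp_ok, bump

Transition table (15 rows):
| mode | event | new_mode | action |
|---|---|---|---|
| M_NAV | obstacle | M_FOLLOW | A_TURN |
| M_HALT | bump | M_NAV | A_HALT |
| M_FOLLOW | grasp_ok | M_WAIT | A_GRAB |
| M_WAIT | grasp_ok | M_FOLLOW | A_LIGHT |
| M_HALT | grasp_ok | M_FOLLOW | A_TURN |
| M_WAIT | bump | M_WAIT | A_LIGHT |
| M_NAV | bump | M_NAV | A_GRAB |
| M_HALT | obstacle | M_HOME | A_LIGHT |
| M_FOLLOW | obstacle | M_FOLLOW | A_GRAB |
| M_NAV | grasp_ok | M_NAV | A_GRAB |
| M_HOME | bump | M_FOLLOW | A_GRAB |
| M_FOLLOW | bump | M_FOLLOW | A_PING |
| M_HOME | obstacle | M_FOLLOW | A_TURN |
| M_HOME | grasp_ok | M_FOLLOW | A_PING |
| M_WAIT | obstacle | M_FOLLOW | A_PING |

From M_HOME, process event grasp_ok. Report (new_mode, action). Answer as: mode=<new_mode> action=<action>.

mode=M_FOLLOW action=A_PING

current mode = M_HOME; filter table to that mode:
  (M_HOME, bump) → (M_FOLLOW, A_GRAB)
  (M_HOME, obstacle) → (M_FOLLOW, A_TURN)
  (M_HOME, grasp_ok) → (M_FOLLOW, A_PING)  ← event matches
event = grasp_ok selects (M_FOLLOW, A_PING)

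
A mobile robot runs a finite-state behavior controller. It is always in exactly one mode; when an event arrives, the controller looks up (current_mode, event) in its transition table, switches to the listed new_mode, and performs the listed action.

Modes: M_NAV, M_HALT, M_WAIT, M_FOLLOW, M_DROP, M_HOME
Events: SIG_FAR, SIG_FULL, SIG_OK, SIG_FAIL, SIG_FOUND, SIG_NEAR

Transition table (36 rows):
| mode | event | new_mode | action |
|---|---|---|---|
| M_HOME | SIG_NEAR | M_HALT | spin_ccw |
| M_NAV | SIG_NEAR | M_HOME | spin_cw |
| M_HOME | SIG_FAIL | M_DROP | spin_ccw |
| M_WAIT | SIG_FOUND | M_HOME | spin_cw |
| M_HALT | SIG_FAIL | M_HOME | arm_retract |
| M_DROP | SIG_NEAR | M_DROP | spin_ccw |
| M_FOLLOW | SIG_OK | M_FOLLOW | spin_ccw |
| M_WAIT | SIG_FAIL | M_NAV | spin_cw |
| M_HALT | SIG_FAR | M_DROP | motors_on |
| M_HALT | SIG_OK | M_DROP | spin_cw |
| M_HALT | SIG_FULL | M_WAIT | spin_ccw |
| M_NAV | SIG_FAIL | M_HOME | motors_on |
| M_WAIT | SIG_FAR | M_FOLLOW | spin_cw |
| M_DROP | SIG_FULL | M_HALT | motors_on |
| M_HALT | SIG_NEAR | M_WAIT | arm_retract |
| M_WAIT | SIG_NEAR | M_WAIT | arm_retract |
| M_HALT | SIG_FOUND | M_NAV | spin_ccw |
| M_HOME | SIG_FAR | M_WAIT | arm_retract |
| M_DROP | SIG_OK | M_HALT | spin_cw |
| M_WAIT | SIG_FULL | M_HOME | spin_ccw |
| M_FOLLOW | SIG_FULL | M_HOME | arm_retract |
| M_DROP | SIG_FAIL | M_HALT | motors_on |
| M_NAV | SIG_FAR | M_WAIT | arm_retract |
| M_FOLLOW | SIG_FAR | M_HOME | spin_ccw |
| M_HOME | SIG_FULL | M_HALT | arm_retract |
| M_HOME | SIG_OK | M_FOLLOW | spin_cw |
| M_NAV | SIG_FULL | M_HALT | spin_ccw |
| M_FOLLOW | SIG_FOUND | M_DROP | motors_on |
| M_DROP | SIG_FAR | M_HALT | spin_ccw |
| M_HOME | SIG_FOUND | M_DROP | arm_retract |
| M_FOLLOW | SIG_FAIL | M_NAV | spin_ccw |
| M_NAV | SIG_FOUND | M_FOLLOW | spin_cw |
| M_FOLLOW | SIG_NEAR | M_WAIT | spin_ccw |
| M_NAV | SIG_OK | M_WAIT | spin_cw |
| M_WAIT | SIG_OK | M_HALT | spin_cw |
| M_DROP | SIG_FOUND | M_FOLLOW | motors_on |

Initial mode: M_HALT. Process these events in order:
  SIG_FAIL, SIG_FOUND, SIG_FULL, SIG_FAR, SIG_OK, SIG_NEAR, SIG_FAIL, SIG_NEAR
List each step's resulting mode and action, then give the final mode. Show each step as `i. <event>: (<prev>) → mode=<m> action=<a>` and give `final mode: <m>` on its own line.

1. SIG_FAIL: (M_HALT) → mode=M_HOME action=arm_retract
2. SIG_FOUND: (M_HOME) → mode=M_DROP action=arm_retract
3. SIG_FULL: (M_DROP) → mode=M_HALT action=motors_on
4. SIG_FAR: (M_HALT) → mode=M_DROP action=motors_on
5. SIG_OK: (M_DROP) → mode=M_HALT action=spin_cw
6. SIG_NEAR: (M_HALT) → mode=M_WAIT action=arm_retract
7. SIG_FAIL: (M_WAIT) → mode=M_NAV action=spin_cw
8. SIG_NEAR: (M_NAV) → mode=M_HOME action=spin_cw

final mode: M_HOME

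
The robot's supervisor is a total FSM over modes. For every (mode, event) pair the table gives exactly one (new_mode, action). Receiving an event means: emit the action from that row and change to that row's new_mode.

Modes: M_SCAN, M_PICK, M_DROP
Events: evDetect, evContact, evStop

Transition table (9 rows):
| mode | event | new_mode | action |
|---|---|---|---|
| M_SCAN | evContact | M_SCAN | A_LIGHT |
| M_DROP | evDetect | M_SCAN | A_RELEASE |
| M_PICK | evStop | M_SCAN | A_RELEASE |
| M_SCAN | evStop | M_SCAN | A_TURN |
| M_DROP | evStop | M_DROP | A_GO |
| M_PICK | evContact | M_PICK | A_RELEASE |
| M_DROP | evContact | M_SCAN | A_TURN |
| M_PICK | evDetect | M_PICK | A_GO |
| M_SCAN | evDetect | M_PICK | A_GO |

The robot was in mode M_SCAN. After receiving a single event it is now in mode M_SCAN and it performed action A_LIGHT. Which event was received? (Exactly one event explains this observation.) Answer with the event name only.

try evDetect: (M_SCAN, evDetect) → (M_PICK, A_GO)
try evContact: (M_SCAN, evContact) → (M_SCAN, A_LIGHT)  ← matches
try evStop: (M_SCAN, evStop) → (M_SCAN, A_TURN)

evContact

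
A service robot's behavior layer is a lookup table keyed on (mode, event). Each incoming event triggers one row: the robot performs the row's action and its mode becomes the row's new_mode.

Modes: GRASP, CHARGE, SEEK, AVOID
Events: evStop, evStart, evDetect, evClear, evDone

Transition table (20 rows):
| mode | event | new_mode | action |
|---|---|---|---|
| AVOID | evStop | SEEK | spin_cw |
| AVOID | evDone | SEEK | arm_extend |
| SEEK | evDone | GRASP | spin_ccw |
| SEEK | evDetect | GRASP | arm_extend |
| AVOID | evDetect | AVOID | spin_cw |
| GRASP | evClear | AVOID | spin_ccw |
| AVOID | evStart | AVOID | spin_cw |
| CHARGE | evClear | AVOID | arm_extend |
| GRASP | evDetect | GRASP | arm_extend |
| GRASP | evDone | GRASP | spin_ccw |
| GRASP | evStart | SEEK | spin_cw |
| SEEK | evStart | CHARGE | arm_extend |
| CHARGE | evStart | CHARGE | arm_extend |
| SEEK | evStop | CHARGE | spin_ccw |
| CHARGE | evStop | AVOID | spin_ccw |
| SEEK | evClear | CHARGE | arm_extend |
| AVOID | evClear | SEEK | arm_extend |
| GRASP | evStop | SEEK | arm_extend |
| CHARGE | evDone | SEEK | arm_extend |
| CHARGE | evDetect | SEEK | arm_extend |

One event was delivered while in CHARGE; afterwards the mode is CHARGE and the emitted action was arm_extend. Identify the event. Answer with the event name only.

evStart

try evStop: (CHARGE, evStop) → (AVOID, spin_ccw)
try evStart: (CHARGE, evStart) → (CHARGE, arm_extend)  ← matches
try evDetect: (CHARGE, evDetect) → (SEEK, arm_extend)
try evClear: (CHARGE, evClear) → (AVOID, arm_extend)
try evDone: (CHARGE, evDone) → (SEEK, arm_extend)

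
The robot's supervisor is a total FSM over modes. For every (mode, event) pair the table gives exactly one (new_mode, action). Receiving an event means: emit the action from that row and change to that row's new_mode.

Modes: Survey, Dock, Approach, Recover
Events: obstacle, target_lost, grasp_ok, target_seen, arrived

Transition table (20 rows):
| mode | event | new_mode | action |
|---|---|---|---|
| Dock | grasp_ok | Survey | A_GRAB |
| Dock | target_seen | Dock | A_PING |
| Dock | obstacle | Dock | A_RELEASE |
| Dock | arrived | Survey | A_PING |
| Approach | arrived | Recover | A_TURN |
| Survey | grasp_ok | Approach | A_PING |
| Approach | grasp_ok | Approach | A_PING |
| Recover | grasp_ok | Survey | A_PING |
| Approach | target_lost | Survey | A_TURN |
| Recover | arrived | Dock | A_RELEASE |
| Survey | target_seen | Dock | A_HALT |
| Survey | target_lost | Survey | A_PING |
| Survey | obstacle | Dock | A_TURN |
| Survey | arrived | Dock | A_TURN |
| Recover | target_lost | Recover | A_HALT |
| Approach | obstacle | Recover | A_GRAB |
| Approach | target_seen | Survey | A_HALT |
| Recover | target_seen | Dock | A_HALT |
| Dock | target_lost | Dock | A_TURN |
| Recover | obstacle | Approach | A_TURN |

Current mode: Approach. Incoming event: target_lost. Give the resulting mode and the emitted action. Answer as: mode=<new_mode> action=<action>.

mode=Survey action=A_TURN

current mode = Approach; filter table to that mode:
  (Approach, arrived) → (Recover, A_TURN)
  (Approach, grasp_ok) → (Approach, A_PING)
  (Approach, target_lost) → (Survey, A_TURN)  ← event matches
  (Approach, obstacle) → (Recover, A_GRAB)
  (Approach, target_seen) → (Survey, A_HALT)
event = target_lost selects (Survey, A_TURN)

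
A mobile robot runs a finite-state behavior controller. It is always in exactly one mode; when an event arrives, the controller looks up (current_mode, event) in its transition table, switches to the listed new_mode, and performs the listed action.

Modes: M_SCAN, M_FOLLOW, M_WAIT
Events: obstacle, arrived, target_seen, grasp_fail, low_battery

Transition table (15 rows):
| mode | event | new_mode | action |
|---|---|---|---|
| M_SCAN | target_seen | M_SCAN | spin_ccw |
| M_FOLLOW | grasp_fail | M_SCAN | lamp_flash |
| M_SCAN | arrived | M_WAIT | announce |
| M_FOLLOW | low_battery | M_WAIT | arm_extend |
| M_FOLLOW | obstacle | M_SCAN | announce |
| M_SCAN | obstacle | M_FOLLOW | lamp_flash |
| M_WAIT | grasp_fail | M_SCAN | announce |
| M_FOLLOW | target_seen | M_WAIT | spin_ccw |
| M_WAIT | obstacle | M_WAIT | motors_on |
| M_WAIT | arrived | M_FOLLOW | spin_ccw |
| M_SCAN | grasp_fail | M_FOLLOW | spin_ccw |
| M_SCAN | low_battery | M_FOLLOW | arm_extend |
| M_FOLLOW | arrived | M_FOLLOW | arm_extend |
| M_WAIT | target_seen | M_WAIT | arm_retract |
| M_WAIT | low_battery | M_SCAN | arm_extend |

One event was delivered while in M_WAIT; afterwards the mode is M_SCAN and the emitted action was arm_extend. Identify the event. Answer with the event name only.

low_battery

try obstacle: (M_WAIT, obstacle) → (M_WAIT, motors_on)
try arrived: (M_WAIT, arrived) → (M_FOLLOW, spin_ccw)
try target_seen: (M_WAIT, target_seen) → (M_WAIT, arm_retract)
try grasp_fail: (M_WAIT, grasp_fail) → (M_SCAN, announce)
try low_battery: (M_WAIT, low_battery) → (M_SCAN, arm_extend)  ← matches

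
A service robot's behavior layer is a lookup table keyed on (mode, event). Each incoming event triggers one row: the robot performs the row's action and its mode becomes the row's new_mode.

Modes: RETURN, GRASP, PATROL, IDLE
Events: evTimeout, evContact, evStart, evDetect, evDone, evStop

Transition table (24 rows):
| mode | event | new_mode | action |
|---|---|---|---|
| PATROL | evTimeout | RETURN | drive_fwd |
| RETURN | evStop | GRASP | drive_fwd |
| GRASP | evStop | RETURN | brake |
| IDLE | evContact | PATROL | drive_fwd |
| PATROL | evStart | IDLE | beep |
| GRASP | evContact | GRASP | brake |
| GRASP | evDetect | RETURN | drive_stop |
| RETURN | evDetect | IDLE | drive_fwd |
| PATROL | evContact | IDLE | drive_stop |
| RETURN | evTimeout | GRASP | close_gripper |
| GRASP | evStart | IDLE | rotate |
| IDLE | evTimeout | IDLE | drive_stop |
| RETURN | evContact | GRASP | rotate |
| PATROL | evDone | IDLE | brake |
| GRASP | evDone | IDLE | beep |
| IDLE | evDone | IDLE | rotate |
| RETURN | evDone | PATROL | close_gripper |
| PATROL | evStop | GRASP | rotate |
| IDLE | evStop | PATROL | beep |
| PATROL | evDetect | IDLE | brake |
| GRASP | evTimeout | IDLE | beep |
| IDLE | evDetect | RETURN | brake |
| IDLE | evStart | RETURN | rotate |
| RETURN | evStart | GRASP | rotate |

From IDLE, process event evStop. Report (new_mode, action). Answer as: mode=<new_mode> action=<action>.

mode=PATROL action=beep

current mode = IDLE; filter table to that mode:
  (IDLE, evContact) → (PATROL, drive_fwd)
  (IDLE, evTimeout) → (IDLE, drive_stop)
  (IDLE, evDone) → (IDLE, rotate)
  (IDLE, evStop) → (PATROL, beep)  ← event matches
  (IDLE, evDetect) → (RETURN, brake)
  (IDLE, evStart) → (RETURN, rotate)
event = evStop selects (PATROL, beep)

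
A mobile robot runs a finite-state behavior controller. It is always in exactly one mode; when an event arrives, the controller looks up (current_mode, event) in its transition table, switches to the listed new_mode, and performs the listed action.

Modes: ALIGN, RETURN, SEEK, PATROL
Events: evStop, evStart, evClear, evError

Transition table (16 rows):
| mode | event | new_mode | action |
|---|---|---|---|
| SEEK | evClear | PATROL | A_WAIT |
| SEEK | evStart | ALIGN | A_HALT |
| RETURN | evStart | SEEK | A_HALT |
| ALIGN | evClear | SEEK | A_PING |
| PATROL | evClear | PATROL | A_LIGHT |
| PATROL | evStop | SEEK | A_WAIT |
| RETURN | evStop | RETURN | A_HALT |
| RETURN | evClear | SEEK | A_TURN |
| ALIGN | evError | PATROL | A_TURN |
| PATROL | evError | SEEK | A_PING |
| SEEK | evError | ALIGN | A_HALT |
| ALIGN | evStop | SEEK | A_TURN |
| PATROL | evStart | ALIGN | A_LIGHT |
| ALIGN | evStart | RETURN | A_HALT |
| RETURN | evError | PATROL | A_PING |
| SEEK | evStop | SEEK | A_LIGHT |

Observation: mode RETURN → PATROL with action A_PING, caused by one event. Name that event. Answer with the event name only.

evError

try evStop: (RETURN, evStop) → (RETURN, A_HALT)
try evStart: (RETURN, evStart) → (SEEK, A_HALT)
try evClear: (RETURN, evClear) → (SEEK, A_TURN)
try evError: (RETURN, evError) → (PATROL, A_PING)  ← matches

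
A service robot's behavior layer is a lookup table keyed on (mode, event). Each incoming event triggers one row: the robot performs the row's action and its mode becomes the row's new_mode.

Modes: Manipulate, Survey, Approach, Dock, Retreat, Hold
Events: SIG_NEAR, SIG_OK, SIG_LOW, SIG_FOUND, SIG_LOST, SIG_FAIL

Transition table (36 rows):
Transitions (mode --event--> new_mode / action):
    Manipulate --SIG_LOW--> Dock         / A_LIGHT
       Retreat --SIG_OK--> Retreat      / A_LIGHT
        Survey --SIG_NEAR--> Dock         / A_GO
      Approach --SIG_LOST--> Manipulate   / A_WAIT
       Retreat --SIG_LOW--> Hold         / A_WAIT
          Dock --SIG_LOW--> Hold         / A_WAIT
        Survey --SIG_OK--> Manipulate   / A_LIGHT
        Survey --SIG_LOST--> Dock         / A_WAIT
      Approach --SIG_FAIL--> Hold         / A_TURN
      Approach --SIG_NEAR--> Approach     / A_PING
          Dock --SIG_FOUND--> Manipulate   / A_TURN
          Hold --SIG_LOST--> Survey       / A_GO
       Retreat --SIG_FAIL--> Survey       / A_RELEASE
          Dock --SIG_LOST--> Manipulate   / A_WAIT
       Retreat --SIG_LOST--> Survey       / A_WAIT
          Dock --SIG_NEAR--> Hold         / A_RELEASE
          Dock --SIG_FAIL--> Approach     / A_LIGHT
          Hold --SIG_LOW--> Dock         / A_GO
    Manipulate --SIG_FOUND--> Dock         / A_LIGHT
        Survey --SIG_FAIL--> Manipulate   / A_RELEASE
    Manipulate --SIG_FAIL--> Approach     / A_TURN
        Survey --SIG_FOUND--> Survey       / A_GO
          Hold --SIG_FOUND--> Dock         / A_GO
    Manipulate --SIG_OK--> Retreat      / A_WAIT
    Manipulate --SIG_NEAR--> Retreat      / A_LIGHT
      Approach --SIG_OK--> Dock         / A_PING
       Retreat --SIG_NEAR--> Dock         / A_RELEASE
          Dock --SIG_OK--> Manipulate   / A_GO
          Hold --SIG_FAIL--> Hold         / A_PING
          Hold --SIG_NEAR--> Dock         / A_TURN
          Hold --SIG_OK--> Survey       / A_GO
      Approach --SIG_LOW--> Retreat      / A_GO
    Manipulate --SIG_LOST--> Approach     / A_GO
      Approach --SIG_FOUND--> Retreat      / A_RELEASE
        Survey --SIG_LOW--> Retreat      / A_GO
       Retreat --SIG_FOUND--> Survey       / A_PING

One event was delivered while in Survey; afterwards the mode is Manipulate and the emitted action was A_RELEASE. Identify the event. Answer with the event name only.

try SIG_NEAR: (Survey, SIG_NEAR) → (Dock, A_GO)
try SIG_OK: (Survey, SIG_OK) → (Manipulate, A_LIGHT)
try SIG_LOW: (Survey, SIG_LOW) → (Retreat, A_GO)
try SIG_FOUND: (Survey, SIG_FOUND) → (Survey, A_GO)
try SIG_LOST: (Survey, SIG_LOST) → (Dock, A_WAIT)
try SIG_FAIL: (Survey, SIG_FAIL) → (Manipulate, A_RELEASE)  ← matches

SIG_FAIL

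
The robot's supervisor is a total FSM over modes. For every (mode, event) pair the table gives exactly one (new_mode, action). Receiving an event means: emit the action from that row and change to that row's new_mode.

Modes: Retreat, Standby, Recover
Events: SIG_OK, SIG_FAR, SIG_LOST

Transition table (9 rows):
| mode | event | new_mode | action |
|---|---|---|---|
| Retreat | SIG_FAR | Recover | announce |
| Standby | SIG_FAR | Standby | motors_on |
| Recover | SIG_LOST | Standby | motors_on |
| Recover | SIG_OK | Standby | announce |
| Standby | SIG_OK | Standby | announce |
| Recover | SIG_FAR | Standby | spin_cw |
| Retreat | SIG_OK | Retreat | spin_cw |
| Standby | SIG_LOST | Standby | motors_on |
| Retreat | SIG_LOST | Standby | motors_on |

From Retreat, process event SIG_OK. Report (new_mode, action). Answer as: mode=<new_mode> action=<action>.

mode=Retreat action=spin_cw

current mode = Retreat; filter table to that mode:
  (Retreat, SIG_FAR) → (Recover, announce)
  (Retreat, SIG_OK) → (Retreat, spin_cw)  ← event matches
  (Retreat, SIG_LOST) → (Standby, motors_on)
event = SIG_OK selects (Retreat, spin_cw)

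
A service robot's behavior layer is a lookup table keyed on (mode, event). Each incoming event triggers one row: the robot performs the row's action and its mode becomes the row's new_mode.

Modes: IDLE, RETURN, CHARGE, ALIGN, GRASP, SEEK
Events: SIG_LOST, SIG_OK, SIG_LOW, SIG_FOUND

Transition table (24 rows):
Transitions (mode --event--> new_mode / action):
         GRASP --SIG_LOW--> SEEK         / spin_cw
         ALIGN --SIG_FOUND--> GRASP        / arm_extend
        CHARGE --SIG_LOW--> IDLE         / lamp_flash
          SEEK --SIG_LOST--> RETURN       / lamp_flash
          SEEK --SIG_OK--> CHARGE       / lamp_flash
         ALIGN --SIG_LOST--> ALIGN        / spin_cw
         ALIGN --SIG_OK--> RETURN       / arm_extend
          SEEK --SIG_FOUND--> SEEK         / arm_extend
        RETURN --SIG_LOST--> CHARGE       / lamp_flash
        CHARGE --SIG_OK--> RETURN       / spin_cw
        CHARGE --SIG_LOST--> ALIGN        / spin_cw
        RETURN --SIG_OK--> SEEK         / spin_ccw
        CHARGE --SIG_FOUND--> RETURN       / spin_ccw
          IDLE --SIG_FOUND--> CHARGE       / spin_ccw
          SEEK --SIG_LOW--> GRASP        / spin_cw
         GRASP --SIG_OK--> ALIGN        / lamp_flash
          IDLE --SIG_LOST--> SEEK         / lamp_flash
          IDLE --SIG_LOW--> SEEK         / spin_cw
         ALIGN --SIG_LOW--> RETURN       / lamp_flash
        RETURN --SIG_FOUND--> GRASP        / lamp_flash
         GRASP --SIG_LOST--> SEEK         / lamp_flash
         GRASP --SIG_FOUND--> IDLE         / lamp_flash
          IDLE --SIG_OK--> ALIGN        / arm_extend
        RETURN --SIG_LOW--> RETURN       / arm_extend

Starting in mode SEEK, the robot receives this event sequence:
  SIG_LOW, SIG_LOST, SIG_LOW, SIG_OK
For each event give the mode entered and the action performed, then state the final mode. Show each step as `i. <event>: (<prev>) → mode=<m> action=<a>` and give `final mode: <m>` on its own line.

1. SIG_LOW: (SEEK) → mode=GRASP action=spin_cw
2. SIG_LOST: (GRASP) → mode=SEEK action=lamp_flash
3. SIG_LOW: (SEEK) → mode=GRASP action=spin_cw
4. SIG_OK: (GRASP) → mode=ALIGN action=lamp_flash

final mode: ALIGN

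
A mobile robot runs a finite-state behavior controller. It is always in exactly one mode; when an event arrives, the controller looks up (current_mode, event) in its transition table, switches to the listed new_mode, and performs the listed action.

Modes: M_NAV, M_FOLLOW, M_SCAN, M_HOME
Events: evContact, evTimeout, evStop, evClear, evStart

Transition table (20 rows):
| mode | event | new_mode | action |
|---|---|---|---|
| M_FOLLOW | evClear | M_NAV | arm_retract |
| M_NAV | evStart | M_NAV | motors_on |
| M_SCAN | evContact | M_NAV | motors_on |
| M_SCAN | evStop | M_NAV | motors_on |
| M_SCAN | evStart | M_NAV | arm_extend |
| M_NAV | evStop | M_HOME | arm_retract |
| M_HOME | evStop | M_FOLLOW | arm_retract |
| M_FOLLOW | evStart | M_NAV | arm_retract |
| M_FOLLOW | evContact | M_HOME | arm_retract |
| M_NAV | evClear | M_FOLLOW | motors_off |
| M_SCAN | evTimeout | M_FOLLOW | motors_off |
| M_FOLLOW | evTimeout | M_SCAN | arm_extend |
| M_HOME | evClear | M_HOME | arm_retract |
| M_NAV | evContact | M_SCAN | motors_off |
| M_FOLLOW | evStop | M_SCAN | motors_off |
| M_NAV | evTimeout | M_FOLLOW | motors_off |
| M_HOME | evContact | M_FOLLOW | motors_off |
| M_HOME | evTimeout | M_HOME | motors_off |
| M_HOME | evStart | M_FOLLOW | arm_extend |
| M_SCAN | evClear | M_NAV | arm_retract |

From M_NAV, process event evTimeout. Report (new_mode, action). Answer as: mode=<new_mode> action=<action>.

current mode = M_NAV; filter table to that mode:
  (M_NAV, evStart) → (M_NAV, motors_on)
  (M_NAV, evStop) → (M_HOME, arm_retract)
  (M_NAV, evClear) → (M_FOLLOW, motors_off)
  (M_NAV, evContact) → (M_SCAN, motors_off)
  (M_NAV, evTimeout) → (M_FOLLOW, motors_off)  ← event matches
event = evTimeout selects (M_FOLLOW, motors_off)

mode=M_FOLLOW action=motors_off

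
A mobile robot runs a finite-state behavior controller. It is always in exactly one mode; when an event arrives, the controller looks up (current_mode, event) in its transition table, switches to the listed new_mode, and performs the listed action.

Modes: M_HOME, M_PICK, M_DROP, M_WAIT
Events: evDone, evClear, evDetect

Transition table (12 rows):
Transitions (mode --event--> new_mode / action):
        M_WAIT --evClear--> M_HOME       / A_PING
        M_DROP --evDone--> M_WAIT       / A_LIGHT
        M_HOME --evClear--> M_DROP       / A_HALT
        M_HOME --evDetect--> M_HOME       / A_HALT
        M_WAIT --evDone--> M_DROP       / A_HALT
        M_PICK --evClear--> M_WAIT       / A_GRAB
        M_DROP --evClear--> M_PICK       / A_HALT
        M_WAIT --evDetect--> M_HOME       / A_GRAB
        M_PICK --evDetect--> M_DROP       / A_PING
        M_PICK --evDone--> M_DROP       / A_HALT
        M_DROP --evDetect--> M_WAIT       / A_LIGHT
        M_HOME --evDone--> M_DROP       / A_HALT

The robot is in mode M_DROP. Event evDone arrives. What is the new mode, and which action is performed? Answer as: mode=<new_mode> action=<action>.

mode=M_WAIT action=A_LIGHT

current mode = M_DROP; filter table to that mode:
  (M_DROP, evDone) → (M_WAIT, A_LIGHT)  ← event matches
  (M_DROP, evClear) → (M_PICK, A_HALT)
  (M_DROP, evDetect) → (M_WAIT, A_LIGHT)
event = evDone selects (M_WAIT, A_LIGHT)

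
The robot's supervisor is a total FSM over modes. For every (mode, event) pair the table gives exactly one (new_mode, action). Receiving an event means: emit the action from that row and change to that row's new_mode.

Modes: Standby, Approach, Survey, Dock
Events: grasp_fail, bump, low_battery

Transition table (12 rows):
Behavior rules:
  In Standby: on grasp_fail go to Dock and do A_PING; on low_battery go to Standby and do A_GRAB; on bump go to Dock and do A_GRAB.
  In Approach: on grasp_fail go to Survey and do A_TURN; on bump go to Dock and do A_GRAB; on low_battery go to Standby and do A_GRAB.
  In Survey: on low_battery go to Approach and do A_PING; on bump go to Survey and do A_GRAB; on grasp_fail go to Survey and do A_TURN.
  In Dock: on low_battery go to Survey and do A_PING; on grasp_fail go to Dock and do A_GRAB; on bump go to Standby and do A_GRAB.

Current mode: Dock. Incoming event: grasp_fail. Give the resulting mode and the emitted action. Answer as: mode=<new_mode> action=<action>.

current mode = Dock; filter table to that mode:
  (Dock, low_battery) → (Survey, A_PING)
  (Dock, grasp_fail) → (Dock, A_GRAB)  ← event matches
  (Dock, bump) → (Standby, A_GRAB)
event = grasp_fail selects (Dock, A_GRAB)

mode=Dock action=A_GRAB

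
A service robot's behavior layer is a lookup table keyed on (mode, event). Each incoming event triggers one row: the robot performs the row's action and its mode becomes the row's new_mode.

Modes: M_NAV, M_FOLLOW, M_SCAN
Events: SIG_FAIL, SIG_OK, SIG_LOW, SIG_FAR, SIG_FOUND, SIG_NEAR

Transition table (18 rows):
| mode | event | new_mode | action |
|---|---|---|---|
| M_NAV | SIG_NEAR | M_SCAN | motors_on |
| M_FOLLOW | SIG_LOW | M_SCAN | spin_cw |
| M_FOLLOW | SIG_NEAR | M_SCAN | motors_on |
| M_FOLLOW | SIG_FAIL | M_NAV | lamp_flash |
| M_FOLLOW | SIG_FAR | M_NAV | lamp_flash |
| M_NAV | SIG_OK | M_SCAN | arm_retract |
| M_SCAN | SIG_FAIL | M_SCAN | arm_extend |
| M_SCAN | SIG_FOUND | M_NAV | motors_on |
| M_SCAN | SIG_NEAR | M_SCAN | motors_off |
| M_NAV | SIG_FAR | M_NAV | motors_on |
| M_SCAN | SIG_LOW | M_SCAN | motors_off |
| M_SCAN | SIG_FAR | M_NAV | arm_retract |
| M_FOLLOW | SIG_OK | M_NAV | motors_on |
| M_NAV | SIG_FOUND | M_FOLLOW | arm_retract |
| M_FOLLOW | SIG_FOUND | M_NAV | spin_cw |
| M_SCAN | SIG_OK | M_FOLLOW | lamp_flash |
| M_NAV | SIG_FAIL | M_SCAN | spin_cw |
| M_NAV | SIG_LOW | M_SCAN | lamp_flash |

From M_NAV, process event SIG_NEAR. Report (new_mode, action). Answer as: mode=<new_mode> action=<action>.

current mode = M_NAV; filter table to that mode:
  (M_NAV, SIG_NEAR) → (M_SCAN, motors_on)  ← event matches
  (M_NAV, SIG_OK) → (M_SCAN, arm_retract)
  (M_NAV, SIG_FAR) → (M_NAV, motors_on)
  (M_NAV, SIG_FOUND) → (M_FOLLOW, arm_retract)
  (M_NAV, SIG_FAIL) → (M_SCAN, spin_cw)
  (M_NAV, SIG_LOW) → (M_SCAN, lamp_flash)
event = SIG_NEAR selects (M_SCAN, motors_on)

mode=M_SCAN action=motors_on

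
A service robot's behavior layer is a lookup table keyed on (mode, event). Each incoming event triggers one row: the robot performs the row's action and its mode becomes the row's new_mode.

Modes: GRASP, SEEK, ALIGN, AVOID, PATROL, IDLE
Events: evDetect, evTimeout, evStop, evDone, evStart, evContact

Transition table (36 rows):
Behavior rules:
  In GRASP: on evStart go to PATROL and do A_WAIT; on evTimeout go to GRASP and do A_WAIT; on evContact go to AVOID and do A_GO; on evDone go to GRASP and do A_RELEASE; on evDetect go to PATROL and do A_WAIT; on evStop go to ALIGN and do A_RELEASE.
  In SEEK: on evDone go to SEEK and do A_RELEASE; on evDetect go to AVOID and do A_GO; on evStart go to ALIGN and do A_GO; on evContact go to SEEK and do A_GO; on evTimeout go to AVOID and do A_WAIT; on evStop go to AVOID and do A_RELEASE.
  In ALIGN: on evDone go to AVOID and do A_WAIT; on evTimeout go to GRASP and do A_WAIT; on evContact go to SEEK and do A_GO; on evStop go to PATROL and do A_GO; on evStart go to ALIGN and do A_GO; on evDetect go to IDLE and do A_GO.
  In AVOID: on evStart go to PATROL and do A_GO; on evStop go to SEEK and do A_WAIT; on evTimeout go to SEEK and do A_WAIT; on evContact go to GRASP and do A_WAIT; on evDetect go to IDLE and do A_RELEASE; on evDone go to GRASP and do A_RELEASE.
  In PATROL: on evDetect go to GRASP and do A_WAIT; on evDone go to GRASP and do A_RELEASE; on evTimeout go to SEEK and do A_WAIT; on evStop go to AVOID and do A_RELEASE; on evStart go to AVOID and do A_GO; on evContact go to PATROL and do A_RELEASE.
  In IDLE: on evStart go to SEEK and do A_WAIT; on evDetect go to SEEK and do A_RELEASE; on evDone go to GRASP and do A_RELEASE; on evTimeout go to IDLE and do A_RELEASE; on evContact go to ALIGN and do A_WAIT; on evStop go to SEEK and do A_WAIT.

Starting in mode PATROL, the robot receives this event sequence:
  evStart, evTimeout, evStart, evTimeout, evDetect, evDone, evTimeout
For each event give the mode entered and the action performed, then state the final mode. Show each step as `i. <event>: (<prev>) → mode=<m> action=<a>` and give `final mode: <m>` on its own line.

1. evStart: (PATROL) → mode=AVOID action=A_GO
2. evTimeout: (AVOID) → mode=SEEK action=A_WAIT
3. evStart: (SEEK) → mode=ALIGN action=A_GO
4. evTimeout: (ALIGN) → mode=GRASP action=A_WAIT
5. evDetect: (GRASP) → mode=PATROL action=A_WAIT
6. evDone: (PATROL) → mode=GRASP action=A_RELEASE
7. evTimeout: (GRASP) → mode=GRASP action=A_WAIT

final mode: GRASP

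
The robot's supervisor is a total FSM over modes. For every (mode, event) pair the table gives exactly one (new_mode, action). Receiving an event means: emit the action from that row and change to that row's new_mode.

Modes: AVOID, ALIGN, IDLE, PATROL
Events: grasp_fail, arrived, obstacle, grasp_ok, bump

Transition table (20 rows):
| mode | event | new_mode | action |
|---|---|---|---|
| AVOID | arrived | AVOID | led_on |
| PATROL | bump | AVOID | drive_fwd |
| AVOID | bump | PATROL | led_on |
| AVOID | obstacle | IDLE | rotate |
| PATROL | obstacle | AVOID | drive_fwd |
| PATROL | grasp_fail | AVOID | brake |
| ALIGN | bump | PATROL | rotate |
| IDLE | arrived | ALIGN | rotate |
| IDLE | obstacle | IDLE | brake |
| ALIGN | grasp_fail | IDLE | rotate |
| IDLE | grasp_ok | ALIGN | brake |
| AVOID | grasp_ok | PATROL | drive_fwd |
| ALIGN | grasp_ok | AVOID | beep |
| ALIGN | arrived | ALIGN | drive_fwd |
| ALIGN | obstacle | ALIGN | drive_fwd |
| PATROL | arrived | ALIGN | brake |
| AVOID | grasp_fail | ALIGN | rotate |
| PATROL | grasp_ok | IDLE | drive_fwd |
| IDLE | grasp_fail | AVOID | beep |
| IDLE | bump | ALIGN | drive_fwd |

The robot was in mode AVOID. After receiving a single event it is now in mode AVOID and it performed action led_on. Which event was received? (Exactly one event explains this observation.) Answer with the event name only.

arrived

try grasp_fail: (AVOID, grasp_fail) → (ALIGN, rotate)
try arrived: (AVOID, arrived) → (AVOID, led_on)  ← matches
try obstacle: (AVOID, obstacle) → (IDLE, rotate)
try grasp_ok: (AVOID, grasp_ok) → (PATROL, drive_fwd)
try bump: (AVOID, bump) → (PATROL, led_on)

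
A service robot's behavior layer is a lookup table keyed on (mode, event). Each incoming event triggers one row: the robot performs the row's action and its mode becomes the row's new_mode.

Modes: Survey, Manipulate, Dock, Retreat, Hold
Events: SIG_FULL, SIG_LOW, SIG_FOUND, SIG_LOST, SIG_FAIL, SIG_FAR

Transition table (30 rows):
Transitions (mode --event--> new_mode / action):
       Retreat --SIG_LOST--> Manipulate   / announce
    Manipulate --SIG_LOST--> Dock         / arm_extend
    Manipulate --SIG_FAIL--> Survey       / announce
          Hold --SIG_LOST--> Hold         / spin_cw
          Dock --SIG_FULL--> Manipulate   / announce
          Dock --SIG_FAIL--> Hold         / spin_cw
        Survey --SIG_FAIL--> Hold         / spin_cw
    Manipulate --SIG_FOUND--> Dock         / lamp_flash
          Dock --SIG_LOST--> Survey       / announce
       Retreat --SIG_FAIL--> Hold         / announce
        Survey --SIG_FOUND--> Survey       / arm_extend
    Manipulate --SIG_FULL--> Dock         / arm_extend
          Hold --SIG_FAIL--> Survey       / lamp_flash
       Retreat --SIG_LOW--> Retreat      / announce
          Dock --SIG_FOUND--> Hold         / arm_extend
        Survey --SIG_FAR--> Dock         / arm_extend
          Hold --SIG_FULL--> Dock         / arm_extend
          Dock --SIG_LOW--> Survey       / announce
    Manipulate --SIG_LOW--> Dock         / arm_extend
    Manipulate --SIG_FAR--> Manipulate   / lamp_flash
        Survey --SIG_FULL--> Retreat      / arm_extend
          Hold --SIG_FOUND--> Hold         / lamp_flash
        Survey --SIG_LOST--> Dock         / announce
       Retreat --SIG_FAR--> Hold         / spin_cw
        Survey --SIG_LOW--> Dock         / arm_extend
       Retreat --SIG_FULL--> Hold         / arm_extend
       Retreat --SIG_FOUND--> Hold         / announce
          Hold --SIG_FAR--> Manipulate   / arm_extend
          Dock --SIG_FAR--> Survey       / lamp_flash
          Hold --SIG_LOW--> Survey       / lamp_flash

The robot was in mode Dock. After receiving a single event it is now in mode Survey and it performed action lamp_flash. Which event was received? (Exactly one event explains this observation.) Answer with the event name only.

try SIG_FULL: (Dock, SIG_FULL) → (Manipulate, announce)
try SIG_LOW: (Dock, SIG_LOW) → (Survey, announce)
try SIG_FOUND: (Dock, SIG_FOUND) → (Hold, arm_extend)
try SIG_LOST: (Dock, SIG_LOST) → (Survey, announce)
try SIG_FAIL: (Dock, SIG_FAIL) → (Hold, spin_cw)
try SIG_FAR: (Dock, SIG_FAR) → (Survey, lamp_flash)  ← matches

SIG_FAR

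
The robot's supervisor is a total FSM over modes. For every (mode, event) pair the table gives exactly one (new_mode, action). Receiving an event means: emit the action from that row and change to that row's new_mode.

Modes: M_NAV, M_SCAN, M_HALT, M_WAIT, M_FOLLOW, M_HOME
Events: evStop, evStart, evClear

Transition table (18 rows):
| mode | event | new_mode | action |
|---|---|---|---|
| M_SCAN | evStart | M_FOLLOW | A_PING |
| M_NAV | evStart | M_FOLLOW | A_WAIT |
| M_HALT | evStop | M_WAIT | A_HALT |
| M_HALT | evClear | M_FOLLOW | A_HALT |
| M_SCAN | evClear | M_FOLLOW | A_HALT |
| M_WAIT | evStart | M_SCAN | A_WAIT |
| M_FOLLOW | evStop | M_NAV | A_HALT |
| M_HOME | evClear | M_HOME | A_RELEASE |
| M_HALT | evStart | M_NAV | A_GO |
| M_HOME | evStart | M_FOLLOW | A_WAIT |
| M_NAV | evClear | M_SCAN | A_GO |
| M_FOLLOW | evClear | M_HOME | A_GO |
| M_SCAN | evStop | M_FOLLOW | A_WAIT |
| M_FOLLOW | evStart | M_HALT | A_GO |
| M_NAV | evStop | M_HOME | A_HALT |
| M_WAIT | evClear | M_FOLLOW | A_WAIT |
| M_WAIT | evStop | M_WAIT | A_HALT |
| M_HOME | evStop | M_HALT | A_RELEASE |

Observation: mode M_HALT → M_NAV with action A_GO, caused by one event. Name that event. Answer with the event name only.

evStart

try evStop: (M_HALT, evStop) → (M_WAIT, A_HALT)
try evStart: (M_HALT, evStart) → (M_NAV, A_GO)  ← matches
try evClear: (M_HALT, evClear) → (M_FOLLOW, A_HALT)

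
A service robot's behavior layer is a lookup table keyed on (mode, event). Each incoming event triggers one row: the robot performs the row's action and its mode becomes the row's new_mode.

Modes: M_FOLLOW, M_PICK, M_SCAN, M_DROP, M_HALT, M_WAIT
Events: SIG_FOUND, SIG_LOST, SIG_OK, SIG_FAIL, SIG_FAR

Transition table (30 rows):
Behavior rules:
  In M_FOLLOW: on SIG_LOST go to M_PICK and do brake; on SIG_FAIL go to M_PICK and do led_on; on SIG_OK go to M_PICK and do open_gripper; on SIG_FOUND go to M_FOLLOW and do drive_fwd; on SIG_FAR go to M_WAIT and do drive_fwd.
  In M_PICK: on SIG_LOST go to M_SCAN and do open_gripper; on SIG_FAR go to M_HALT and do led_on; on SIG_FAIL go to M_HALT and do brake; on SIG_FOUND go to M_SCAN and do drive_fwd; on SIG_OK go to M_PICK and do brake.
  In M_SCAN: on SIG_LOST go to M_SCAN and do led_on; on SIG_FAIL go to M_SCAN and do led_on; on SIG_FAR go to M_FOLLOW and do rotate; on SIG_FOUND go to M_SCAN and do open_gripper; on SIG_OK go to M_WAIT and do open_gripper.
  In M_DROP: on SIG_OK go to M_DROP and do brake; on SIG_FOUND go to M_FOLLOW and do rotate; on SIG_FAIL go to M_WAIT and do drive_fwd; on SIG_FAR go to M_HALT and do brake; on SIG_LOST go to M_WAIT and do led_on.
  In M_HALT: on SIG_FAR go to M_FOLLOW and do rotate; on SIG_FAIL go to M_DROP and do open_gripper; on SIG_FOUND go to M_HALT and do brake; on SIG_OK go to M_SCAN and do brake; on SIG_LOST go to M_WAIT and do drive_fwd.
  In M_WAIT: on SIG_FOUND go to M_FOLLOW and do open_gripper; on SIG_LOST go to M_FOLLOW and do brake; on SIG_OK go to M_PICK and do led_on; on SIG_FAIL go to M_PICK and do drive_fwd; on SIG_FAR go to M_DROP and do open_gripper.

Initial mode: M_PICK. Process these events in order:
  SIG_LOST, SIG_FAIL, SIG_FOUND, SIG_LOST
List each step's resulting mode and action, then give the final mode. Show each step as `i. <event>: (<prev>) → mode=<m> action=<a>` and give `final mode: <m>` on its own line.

1. SIG_LOST: (M_PICK) → mode=M_SCAN action=open_gripper
2. SIG_FAIL: (M_SCAN) → mode=M_SCAN action=led_on
3. SIG_FOUND: (M_SCAN) → mode=M_SCAN action=open_gripper
4. SIG_LOST: (M_SCAN) → mode=M_SCAN action=led_on

final mode: M_SCAN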